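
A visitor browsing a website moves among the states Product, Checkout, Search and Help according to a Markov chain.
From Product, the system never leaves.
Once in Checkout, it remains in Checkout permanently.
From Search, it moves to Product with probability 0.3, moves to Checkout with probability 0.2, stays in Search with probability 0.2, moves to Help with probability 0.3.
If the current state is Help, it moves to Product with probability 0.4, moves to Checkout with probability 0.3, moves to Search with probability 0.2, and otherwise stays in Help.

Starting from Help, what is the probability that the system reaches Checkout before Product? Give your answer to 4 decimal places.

0.4242

Let h(s) be the probability of absorption at Checkout starting from transient state s. Then h(Checkout) = 1 and h(Product) = 0. By first-step analysis:
h(Search) = 0.3·0 + 0.2·1 + 0.2·h(Search) + 0.3·h(Help)
h(Help) = 0.4·0 + 0.3·1 + 0.2·h(Search) + 0.1·h(Help)
Solving: h(Search) = 0.4091, h(Help) = 0.4242.
Starting from Help, the probability is 0.4242.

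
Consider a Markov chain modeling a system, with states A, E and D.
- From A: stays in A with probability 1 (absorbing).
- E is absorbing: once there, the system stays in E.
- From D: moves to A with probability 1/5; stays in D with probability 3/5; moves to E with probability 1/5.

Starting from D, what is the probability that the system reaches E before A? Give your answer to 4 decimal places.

0.5000

Let h(s) be the probability of absorption at E starting from transient state s. Then h(E) = 1 and h(A) = 0. By first-step analysis:
h(D) = 0.2·0 + 0.2·1 + 0.6·h(D)
Solving: h(D) = 0.5000.
Starting from D, the probability is 0.5000.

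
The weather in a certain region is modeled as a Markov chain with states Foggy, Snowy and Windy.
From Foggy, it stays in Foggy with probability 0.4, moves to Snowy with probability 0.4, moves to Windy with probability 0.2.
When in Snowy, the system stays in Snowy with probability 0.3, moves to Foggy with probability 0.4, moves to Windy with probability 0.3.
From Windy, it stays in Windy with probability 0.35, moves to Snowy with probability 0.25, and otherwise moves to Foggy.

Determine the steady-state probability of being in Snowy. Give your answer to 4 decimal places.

Let the stationary distribution be π with π = πP and π_1 + π_2 + π_3 = 1.
π_1 = 0.4·π_1 + 0.4·π_2 + 0.4·π_3
π_2 = 0.4·π_1 + 0.3·π_2 + 0.25·π_3
Solving with the normalization constraint gives π = (0.4000, 0.3263, 0.2737).
So the stationary probability of Snowy is 0.3263.

0.3263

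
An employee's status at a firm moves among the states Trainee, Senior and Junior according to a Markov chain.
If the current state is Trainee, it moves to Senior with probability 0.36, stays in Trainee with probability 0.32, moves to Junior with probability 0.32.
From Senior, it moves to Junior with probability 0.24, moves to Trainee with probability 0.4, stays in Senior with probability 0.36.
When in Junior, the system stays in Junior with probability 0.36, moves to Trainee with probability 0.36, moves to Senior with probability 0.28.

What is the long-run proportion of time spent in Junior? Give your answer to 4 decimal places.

0.3054

Let the stationary distribution be π with π = πP and π_1 + π_2 + π_3 = 1.
π_1 = 0.32·π_1 + 0.4·π_2 + 0.36·π_3
π_2 = 0.36·π_1 + 0.36·π_2 + 0.28·π_3
Solving with the normalization constraint gives π = (0.3591, 0.3356, 0.3054).
So the stationary probability of Junior is 0.3054.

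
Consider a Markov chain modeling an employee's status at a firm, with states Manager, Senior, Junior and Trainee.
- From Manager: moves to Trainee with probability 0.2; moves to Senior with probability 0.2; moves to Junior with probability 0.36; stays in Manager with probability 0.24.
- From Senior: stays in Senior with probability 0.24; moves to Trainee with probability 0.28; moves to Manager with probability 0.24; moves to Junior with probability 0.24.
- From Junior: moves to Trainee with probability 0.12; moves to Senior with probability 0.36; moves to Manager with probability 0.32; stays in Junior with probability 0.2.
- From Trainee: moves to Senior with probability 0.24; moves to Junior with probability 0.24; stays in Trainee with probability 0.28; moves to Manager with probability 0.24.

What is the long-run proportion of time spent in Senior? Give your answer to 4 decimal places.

Let the stationary distribution be π with π = πP and π_1 + π_2 + π_3 + π_4 = 1.
π_1 = 0.24·π_1 + 0.24·π_2 + 0.32·π_3 + 0.24·π_4
π_2 = 0.2·π_1 + 0.24·π_2 + 0.36·π_3 + 0.24·π_4
π_3 = 0.36·π_1 + 0.24·π_2 + 0.2·π_3 + 0.24·π_4
Solving with the normalization constraint gives π = (0.2609, 0.2609, 0.2609, 0.2174).
So the stationary probability of Senior is 0.2609.

0.2609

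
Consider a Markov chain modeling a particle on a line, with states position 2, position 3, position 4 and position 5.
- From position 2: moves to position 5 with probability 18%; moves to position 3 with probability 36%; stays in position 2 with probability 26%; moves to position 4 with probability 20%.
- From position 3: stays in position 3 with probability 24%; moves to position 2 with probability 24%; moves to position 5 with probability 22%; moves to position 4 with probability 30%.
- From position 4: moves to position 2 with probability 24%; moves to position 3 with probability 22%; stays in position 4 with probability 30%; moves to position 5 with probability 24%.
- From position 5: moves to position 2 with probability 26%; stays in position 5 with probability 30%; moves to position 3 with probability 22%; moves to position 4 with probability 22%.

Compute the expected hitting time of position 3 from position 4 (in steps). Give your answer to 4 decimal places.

Let t(s) be the expected number of steps to first reach position 3 from state s, with t(position 3) = 0. Conditioning on the first step:
t(position 2) = 1 + 0.26·t(position 2) + 0.2·t(position 4) + 0.18·t(position 5)
t(position 4) = 1 + 0.24·t(position 2) + 0.3·t(position 4) + 0.24·t(position 5)
t(position 5) = 1 + 0.26·t(position 2) + 0.22·t(position 4) + 0.3·t(position 5)
Solving: t(position 2) = 3.3625, t(position 4) = 3.9220, t(position 5) = 3.9101.
Expected steps from position 4 to position 3: 3.9220.

3.9220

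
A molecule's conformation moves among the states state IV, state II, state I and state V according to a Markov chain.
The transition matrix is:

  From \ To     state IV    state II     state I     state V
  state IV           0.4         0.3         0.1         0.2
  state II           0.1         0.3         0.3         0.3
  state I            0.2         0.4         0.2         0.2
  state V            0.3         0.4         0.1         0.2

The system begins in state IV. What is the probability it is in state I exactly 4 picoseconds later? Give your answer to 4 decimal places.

0.1863

Propagate the distribution vector 4 picoseconds from state IV.
After 0 picoseconds: (1.0000, 0.0000, 0.0000, 0.0000)
After 1 picosecond: (0.4000, 0.3000, 0.1000, 0.2000)
After 2 picoseconds: (0.2700, 0.3300, 0.1700, 0.2300)
After 3 picoseconds: (0.2440, 0.3400, 0.1830, 0.2330)
After 4 picoseconds: (0.2381, 0.3416, 0.1863, 0.2340)
P(in state I after 4 picoseconds) = 0.1863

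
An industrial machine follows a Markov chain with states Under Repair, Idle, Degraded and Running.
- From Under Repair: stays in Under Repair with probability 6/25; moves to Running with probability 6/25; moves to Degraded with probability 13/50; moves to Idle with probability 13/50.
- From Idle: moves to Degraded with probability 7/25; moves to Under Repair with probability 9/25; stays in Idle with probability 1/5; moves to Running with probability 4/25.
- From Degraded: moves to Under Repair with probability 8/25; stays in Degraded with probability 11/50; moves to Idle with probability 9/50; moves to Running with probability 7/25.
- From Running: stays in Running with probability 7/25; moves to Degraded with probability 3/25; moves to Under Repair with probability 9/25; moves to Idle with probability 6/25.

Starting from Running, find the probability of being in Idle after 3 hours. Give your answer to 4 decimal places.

0.2238

Propagate the distribution vector 3 hours from Running.
After 0 hours: (0.0000, 0.0000, 0.0000, 1.0000)
After 1 hour: (0.3600, 0.2400, 0.1200, 0.2800)
After 2 hours: (0.3120, 0.2304, 0.2208, 0.2368)
After 3 hours: (0.3137, 0.2238, 0.2226, 0.2399)
P(in Idle after 3 hours) = 0.2238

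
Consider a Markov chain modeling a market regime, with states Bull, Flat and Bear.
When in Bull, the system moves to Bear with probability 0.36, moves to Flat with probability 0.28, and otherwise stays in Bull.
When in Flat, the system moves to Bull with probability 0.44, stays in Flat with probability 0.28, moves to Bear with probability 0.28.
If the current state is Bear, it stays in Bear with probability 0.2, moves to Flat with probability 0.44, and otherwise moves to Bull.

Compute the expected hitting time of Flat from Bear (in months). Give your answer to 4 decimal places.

2.6151

Let t(s) be the expected number of months to first reach Flat from state s, with t(Flat) = 0. Conditioning on the first month:
t(Bull) = 1 + 0.36·t(Bull) + 0.36·t(Bear)
t(Bear) = 1 + 0.36·t(Bull) + 0.2·t(Bear)
Solving: t(Bull) = 3.0335, t(Bear) = 2.6151.
Expected months from Bear to Flat: 2.6151.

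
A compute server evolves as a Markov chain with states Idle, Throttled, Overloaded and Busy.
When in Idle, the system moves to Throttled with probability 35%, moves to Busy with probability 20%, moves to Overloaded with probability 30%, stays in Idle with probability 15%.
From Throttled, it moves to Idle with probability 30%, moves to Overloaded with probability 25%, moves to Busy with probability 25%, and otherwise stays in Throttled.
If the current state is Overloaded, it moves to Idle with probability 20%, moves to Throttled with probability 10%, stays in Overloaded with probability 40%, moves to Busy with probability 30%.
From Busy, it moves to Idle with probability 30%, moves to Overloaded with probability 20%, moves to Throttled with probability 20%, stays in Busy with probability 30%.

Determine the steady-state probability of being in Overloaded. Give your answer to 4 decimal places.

Let the stationary distribution be π with π = πP and π_1 + π_2 + π_3 + π_4 = 1.
π_1 = 0.15·π_1 + 0.3·π_2 + 0.2·π_3 + 0.3·π_4
π_2 = 0.35·π_1 + 0.2·π_2 + 0.1·π_3 + 0.2·π_4
π_3 = 0.3·π_1 + 0.25·π_2 + 0.4·π_3 + 0.2·π_4
Solving with the normalization constraint gives π = (0.2355, 0.2061, 0.2923, 0.2662).
So the stationary probability of Overloaded is 0.2923.

0.2923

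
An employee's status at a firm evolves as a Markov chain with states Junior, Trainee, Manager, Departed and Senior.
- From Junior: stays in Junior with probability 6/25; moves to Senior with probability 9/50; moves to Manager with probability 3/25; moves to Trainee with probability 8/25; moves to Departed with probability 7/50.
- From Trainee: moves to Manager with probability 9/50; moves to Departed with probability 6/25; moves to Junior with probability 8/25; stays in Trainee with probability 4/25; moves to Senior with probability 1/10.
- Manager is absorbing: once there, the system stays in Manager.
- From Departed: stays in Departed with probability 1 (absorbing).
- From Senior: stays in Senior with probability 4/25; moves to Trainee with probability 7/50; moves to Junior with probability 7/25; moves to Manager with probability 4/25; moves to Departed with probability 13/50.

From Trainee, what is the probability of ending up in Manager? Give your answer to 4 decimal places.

Let h(s) be the probability of absorption at Manager starting from transient state s. Then h(Manager) = 1 and h(Departed) = 0. By first-step analysis:
h(Junior) = 0.24·h(Junior) + 0.32·h(Trainee) + 0.12·1 + 0.14·0 + 0.18·h(Senior)
h(Trainee) = 0.32·h(Junior) + 0.16·h(Trainee) + 0.18·1 + 0.24·0 + 0.1·h(Senior)
h(Senior) = 0.28·h(Junior) + 0.14·h(Trainee) + 0.16·1 + 0.26·0 + 0.16·h(Senior)
Solving: h(Junior) = 0.4345, h(Trainee) = 0.4282, h(Senior) = 0.4067.
Starting from Trainee, the probability is 0.4282.

0.4282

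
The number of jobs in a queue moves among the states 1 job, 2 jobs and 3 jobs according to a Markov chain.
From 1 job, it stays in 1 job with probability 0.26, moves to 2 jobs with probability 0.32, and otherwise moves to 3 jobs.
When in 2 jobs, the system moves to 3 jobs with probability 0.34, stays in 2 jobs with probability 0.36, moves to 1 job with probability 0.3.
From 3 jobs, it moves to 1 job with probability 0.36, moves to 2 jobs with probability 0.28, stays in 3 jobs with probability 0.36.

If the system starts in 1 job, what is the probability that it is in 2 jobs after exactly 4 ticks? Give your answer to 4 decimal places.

Propagate the distribution vector 4 ticks from 1 job.
After 0 ticks: (1.0000, 0.0000, 0.0000)
After 1 tick: (0.2600, 0.3200, 0.4200)
After 2 ticks: (0.3148, 0.3160, 0.3692)
After 3 ticks: (0.3096, 0.3179, 0.3726)
After 4 ticks: (0.3100, 0.3178, 0.3722)
P(in 2 jobs after 4 ticks) = 0.3178

0.3178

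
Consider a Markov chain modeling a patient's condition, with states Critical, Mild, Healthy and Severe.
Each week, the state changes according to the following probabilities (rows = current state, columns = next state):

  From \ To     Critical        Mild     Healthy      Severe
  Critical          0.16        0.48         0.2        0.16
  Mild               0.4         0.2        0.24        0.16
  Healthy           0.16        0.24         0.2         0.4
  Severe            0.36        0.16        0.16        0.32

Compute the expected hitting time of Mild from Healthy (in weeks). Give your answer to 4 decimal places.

Let t(s) be the expected number of weeks to first reach Mild from state s, with t(Mild) = 0. Conditioning on the first week:
t(Critical) = 1 + 0.16·t(Critical) + 0.2·t(Healthy) + 0.16·t(Severe)
t(Healthy) = 1 + 0.16·t(Critical) + 0.2·t(Healthy) + 0.4·t(Severe)
t(Severe) = 1 + 0.36·t(Critical) + 0.16·t(Healthy) + 0.32·t(Severe)
Solving: t(Critical) = 2.8089, t(Healthy) = 3.7294, t(Severe) = 3.8352.
Expected weeks from Healthy to Mild: 3.7294.

3.7294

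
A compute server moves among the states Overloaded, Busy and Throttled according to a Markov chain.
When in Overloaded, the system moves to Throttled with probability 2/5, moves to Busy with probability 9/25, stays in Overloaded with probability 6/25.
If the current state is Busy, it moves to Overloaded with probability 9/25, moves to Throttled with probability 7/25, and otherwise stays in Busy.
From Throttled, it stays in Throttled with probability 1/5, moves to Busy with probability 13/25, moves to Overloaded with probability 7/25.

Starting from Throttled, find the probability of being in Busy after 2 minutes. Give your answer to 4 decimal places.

Sum over the intermediate state after 1 minute:
P = P(Throttled→Overloaded)·P(Overloaded→Busy) + P(Throttled→Busy)·P(Busy→Busy) + P(Throttled→Throttled)·P(Throttled→Busy)
  = 0.28×0.36 + 0.52×0.36 + 0.2×0.52
  = 0.1008 + 0.1872 + 0.1040 = 0.3920

0.3920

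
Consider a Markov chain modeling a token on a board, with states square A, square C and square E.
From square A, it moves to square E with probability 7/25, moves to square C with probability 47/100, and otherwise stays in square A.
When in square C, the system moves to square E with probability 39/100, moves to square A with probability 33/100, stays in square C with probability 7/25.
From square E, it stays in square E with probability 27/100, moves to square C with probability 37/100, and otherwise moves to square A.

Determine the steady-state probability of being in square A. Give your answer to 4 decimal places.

0.3144

Let the stationary distribution be π with π = πP and π_1 + π_2 + π_3 = 1.
π_1 = 0.25·π_1 + 0.33·π_2 + 0.36·π_3
π_2 = 0.47·π_1 + 0.28·π_2 + 0.37·π_3
Solving with the normalization constraint gives π = (0.3144, 0.3683, 0.3173).
So the stationary probability of square A is 0.3144.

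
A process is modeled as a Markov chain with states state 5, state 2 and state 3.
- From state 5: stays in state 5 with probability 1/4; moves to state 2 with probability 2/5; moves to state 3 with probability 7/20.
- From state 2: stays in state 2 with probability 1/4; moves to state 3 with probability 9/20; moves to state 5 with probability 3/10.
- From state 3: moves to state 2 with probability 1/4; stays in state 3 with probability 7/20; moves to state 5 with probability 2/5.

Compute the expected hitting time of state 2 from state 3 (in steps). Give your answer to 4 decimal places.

3.3094

Let t(s) be the expected number of steps to first reach state 2 from state s, with t(state 2) = 0. Conditioning on the first step:
t(state 5) = 1 + 0.25·t(state 5) + 0.35·t(state 3)
t(state 3) = 1 + 0.4·t(state 5) + 0.35·t(state 3)
Solving: t(state 5) = 2.8777, t(state 3) = 3.3094.
Expected steps from state 3 to state 2: 3.3094.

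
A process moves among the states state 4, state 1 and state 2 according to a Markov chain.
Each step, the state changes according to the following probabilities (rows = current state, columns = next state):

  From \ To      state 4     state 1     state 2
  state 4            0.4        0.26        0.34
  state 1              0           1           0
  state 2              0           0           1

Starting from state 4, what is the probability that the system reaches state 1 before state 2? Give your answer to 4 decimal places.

Let h(s) be the probability of absorption at state 1 starting from transient state s. Then h(state 1) = 1 and h(state 2) = 0. By first-step analysis:
h(state 4) = 0.4·h(state 4) + 0.26·1 + 0.34·0
Solving: h(state 4) = 0.4333.
Starting from state 4, the probability is 0.4333.

0.4333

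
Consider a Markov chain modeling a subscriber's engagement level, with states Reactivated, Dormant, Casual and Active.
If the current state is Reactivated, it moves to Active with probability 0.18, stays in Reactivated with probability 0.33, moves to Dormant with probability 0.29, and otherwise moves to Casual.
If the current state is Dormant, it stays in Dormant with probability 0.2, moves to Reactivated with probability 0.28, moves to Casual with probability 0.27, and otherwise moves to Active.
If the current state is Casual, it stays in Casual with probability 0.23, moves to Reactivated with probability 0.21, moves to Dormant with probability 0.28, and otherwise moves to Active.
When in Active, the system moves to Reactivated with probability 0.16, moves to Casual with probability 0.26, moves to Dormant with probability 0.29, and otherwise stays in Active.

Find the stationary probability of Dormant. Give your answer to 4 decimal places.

Let the stationary distribution be π with π = πP and π_1 + π_2 + π_3 + π_4 = 1.
π_1 = 0.33·π_1 + 0.28·π_2 + 0.21·π_3 + 0.16·π_4
π_2 = 0.29·π_1 + 0.2·π_2 + 0.28·π_3 + 0.29·π_4
π_3 = 0.2·π_1 + 0.27·π_2 + 0.23·π_3 + 0.26·π_4
Solving with the normalization constraint gives π = (0.2454, 0.2638, 0.2407, 0.2500).
So the stationary probability of Dormant is 0.2638.

0.2638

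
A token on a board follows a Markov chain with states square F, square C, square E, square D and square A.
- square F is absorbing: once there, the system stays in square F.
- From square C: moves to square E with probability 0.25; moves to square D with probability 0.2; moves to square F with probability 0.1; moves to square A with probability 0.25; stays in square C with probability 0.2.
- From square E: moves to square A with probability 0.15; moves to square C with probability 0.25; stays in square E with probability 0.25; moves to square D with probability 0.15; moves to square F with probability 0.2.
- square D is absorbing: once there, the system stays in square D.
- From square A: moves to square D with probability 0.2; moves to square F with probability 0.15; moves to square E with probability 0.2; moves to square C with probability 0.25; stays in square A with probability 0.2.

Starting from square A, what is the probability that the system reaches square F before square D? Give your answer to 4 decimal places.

0.4414

Let h(s) be the probability of absorption at square F starting from transient state s. Then h(square F) = 1 and h(square D) = 0. By first-step analysis:
h(square C) = 0.1·1 + 0.2·h(square C) + 0.25·h(square E) + 0.2·0 + 0.25·h(square A)
h(square E) = 0.2·1 + 0.25·h(square C) + 0.25·h(square E) + 0.15·0 + 0.15·h(square A)
h(square A) = 0.15·1 + 0.25·h(square C) + 0.2·h(square E) + 0.2·0 + 0.2·h(square A)
Solving: h(square C) = 0.4173, h(square E) = 0.4941, h(square A) = 0.4414.
Starting from square A, the probability is 0.4414.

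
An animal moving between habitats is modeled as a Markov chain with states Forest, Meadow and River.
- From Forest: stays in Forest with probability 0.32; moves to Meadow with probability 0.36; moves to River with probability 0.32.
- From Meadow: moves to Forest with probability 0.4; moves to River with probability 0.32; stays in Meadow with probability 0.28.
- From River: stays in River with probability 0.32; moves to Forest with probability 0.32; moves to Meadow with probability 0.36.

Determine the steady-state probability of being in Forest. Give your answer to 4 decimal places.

0.3467

Let the stationary distribution be π with π = πP and π_1 + π_2 + π_3 = 1.
π_1 = 0.32·π_1 + 0.4·π_2 + 0.32·π_3
π_2 = 0.36·π_1 + 0.28·π_2 + 0.36·π_3
Solving with the normalization constraint gives π = (0.3467, 0.3333, 0.3200).
So the stationary probability of Forest is 0.3467.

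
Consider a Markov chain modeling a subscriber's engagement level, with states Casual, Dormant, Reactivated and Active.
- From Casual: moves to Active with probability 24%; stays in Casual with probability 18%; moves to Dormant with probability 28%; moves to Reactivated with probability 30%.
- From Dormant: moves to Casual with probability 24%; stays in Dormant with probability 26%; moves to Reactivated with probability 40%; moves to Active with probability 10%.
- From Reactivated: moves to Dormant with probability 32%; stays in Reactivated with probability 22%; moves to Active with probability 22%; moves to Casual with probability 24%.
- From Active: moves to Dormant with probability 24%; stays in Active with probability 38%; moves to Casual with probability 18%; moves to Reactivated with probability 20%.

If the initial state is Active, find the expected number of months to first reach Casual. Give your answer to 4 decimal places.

4.7290

Let t(s) be the expected number of months to first reach Casual from state s, with t(Casual) = 0. Conditioning on the first month:
t(Dormant) = 1 + 0.26·t(Dormant) + 0.4·t(Reactivated) + 0.1·t(Active)
t(Reactivated) = 1 + 0.32·t(Dormant) + 0.22·t(Reactivated) + 0.22·t(Active)
t(Active) = 1 + 0.24·t(Dormant) + 0.2·t(Reactivated) + 0.38·t(Active)
Solving: t(Dormant) = 4.3745, t(Reactivated) = 4.4105, t(Active) = 4.7290.
Expected months from Active to Casual: 4.7290.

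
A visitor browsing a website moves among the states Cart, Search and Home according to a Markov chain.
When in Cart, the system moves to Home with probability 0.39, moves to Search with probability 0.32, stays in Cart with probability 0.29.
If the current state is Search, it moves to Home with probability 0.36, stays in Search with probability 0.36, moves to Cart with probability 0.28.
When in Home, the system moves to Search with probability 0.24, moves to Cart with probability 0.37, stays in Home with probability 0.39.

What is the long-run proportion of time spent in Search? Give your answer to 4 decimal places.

Let the stationary distribution be π with π = πP and π_1 + π_2 + π_3 = 1.
π_1 = 0.29·π_1 + 0.28·π_2 + 0.37·π_3
π_2 = 0.32·π_1 + 0.36·π_2 + 0.24·π_3
Solving with the normalization constraint gives π = (0.3175, 0.3016, 0.3810).
So the stationary probability of Search is 0.3016.

0.3016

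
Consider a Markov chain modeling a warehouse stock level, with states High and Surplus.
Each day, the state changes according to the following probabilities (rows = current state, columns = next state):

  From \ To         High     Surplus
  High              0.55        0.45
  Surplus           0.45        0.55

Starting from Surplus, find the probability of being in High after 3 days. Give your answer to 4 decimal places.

0.4995

Propagate the distribution vector 3 days from Surplus.
After 0 days: (0.0000, 1.0000)
After 1 day: (0.4500, 0.5500)
After 2 days: (0.4950, 0.5050)
After 3 days: (0.4995, 0.5005)
P(in High after 3 days) = 0.4995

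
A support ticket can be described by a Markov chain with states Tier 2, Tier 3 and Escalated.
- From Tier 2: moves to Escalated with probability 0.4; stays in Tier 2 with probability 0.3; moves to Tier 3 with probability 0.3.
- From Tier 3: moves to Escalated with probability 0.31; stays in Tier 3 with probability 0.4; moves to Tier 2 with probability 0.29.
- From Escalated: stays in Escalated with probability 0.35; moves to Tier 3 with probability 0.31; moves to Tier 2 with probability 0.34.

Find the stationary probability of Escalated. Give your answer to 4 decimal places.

0.3520

Let the stationary distribution be π with π = πP and π_1 + π_2 + π_3 = 1.
π_1 = 0.3·π_1 + 0.29·π_2 + 0.34·π_3
π_2 = 0.3·π_1 + 0.4·π_2 + 0.31·π_3
Solving with the normalization constraint gives π = (0.3107, 0.3372, 0.3520).
So the stationary probability of Escalated is 0.3520.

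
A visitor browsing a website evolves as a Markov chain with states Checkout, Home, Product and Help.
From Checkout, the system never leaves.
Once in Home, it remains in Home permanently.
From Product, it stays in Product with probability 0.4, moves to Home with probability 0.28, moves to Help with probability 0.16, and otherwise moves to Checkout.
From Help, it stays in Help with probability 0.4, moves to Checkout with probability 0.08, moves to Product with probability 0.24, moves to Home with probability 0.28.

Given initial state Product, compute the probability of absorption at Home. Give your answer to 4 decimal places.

Let h(s) be the probability of absorption at Home starting from transient state s. Then h(Home) = 1 and h(Checkout) = 0. By first-step analysis:
h(Product) = 0.16·0 + 0.28·1 + 0.4·h(Product) + 0.16·h(Help)
h(Help) = 0.08·0 + 0.28·1 + 0.24·h(Product) + 0.4·h(Help)
Solving: h(Product) = 0.6617, h(Help) = 0.7313.
Starting from Product, the probability is 0.6617.

0.6617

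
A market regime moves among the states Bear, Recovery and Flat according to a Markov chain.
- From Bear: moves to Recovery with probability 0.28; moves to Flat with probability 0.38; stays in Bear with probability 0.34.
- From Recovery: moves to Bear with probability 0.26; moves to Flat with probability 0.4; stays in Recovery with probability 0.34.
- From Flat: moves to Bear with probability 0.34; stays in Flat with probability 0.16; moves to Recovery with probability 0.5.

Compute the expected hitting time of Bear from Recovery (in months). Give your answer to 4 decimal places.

3.4989

Let t(s) be the expected number of months to first reach Bear from state s, with t(Bear) = 0. Conditioning on the first month:
t(Recovery) = 1 + 0.34·t(Recovery) + 0.4·t(Flat)
t(Flat) = 1 + 0.5·t(Recovery) + 0.16·t(Flat)
Solving: t(Recovery) = 3.4989, t(Flat) = 3.2731.
Expected months from Recovery to Bear: 3.4989.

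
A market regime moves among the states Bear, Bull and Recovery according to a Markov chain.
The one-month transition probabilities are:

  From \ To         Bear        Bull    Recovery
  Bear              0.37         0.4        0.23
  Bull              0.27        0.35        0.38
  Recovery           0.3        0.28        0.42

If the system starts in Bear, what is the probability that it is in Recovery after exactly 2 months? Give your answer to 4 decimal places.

Sum over the intermediate state after 1 month:
P = P(Bear→Bear)·P(Bear→Recovery) + P(Bear→Bull)·P(Bull→Recovery) + P(Bear→Recovery)·P(Recovery→Recovery)
  = 0.37×0.23 + 0.4×0.38 + 0.23×0.42
  = 0.0851 + 0.1520 + 0.0966 = 0.3337

0.3337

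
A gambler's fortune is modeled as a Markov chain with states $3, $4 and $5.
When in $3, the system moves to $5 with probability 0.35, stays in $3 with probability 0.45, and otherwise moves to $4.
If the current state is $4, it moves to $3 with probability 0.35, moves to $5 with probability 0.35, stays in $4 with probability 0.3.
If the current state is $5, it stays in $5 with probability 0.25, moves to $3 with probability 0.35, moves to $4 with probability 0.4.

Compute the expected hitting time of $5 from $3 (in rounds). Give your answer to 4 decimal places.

Let t(s) be the expected number of rounds to first reach $5 from state s, with t($5) = 0. Conditioning on the first round:
t($3) = 1 + 0.45·t($3) + 0.2·t($4)
t($4) = 1 + 0.35·t($3) + 0.3·t($4)
Solving: t($3) = 2.8571, t($4) = 2.8571.
Expected rounds from $3 to $5: 2.8571.

2.8571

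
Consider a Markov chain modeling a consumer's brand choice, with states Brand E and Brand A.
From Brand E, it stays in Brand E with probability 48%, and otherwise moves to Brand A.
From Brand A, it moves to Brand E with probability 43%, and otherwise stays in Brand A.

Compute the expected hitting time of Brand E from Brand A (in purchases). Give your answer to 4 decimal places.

Let t(s) be the expected number of purchases to first reach Brand E from state s, with t(Brand E) = 0. Conditioning on the first purchase:
t(Brand A) = 1 + 0.57·t(Brand A)
Solving: t(Brand A) = 2.3256.
Expected purchases from Brand A to Brand E: 2.3256.

2.3256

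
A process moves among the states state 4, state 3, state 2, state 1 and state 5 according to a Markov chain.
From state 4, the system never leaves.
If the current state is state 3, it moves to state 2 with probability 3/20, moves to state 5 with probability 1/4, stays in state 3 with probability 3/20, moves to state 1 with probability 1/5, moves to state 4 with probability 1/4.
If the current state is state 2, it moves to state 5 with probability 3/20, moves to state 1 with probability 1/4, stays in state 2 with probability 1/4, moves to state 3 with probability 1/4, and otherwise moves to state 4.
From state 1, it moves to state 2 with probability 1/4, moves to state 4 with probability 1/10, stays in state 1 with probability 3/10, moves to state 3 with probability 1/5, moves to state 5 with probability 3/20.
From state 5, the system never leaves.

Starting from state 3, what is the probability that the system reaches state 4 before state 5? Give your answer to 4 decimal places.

Let h(s) be the probability of absorption at state 4 starting from transient state s. Then h(state 4) = 1 and h(state 5) = 0. By first-step analysis:
h(state 3) = 0.25·1 + 0.15·h(state 3) + 0.15·h(state 2) + 0.2·h(state 1) + 0.25·0
h(state 2) = 0.1·1 + 0.25·h(state 3) + 0.25·h(state 2) + 0.25·h(state 1) + 0.15·0
h(state 1) = 0.1·1 + 0.2·h(state 3) + 0.25·h(state 2) + 0.3·h(state 1) + 0.15·0
Solving: h(state 3) = 0.4730, h(state 2) = 0.4355, h(state 1) = 0.4335.
Starting from state 3, the probability is 0.4730.

0.4730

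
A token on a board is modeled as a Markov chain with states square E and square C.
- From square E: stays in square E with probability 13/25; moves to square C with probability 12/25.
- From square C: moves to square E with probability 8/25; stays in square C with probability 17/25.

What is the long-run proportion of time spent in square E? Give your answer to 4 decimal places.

0.4000

Let the stationary distribution be π with π = πP and π_1 + π_2 = 1.
π_1 = 0.52·π_1 + 0.32·π_2
Solving with the normalization constraint gives π = (0.4000, 0.6000).
So the stationary probability of square E is 0.4000.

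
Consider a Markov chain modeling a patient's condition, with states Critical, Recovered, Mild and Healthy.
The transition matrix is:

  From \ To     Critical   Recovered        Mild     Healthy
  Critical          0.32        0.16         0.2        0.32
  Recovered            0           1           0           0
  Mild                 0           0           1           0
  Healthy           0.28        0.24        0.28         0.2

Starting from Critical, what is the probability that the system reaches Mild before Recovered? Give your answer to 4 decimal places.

0.5493

Let h(s) be the probability of absorption at Mild starting from transient state s. Then h(Mild) = 1 and h(Recovered) = 0. By first-step analysis:
h(Critical) = 0.32·h(Critical) + 0.16·0 + 0.2·1 + 0.32·h(Healthy)
h(Healthy) = 0.28·h(Critical) + 0.24·0 + 0.28·1 + 0.2·h(Healthy)
Solving: h(Critical) = 0.5493, h(Healthy) = 0.5423.
Starting from Critical, the probability is 0.5493.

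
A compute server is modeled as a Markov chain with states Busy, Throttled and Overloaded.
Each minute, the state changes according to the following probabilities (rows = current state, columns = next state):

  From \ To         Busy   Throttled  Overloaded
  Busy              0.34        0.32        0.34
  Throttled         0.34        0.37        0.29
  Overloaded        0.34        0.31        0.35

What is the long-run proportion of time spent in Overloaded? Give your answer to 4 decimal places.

Let the stationary distribution be π with π = πP and π_1 + π_2 + π_3 = 1.
π_1 = 0.34·π_1 + 0.34·π_2 + 0.34·π_3
π_2 = 0.32·π_1 + 0.37·π_2 + 0.31·π_3
Solving with the normalization constraint gives π = (0.3400, 0.3334, 0.3266).
So the stationary probability of Overloaded is 0.3266.

0.3266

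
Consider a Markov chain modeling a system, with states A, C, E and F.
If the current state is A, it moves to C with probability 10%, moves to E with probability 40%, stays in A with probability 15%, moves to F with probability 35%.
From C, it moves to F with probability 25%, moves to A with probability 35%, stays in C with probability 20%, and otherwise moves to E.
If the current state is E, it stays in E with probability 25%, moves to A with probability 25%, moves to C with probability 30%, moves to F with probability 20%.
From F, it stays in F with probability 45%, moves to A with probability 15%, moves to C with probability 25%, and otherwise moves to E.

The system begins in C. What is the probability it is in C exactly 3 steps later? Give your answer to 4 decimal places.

Propagate the distribution vector 3 steps from C.
After 0 steps: (0.0000, 1.0000, 0.0000, 0.0000)
After 1 step: (0.3500, 0.2000, 0.2000, 0.2500)
After 2 steps: (0.2100, 0.1975, 0.2675, 0.3250)
After 3 steps: (0.2163, 0.2220, 0.2391, 0.3226)
P(in C after 3 steps) = 0.2220

0.2220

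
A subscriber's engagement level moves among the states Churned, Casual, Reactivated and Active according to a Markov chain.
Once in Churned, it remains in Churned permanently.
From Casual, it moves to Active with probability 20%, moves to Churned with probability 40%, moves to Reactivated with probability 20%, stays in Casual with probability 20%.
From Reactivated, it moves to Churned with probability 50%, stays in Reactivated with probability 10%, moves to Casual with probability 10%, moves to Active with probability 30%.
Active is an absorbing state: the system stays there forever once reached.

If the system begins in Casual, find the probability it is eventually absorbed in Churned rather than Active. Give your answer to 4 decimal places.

0.6571

Let h(s) be the probability of absorption at Churned starting from transient state s. Then h(Churned) = 1 and h(Active) = 0. By first-step analysis:
h(Casual) = 0.4·1 + 0.2·h(Casual) + 0.2·h(Reactivated) + 0.2·0
h(Reactivated) = 0.5·1 + 0.1·h(Casual) + 0.1·h(Reactivated) + 0.3·0
Solving: h(Casual) = 0.6571, h(Reactivated) = 0.6286.
Starting from Casual, the probability is 0.6571.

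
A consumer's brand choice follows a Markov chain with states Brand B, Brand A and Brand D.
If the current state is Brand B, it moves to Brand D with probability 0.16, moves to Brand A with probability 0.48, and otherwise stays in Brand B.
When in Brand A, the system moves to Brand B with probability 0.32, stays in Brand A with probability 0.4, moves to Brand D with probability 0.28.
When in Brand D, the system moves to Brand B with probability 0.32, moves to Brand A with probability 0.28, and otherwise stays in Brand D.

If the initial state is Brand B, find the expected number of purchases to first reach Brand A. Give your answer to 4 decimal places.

Let t(s) be the expected number of purchases to first reach Brand A from state s, with t(Brand A) = 0. Conditioning on the first purchase:
t(Brand B) = 1 + 0.36·t(Brand B) + 0.16·t(Brand D)
t(Brand D) = 1 + 0.32·t(Brand B) + 0.4·t(Brand D)
Solving: t(Brand B) = 2.2837, t(Brand D) = 2.8846.
Expected purchases from Brand B to Brand A: 2.2837.

2.2837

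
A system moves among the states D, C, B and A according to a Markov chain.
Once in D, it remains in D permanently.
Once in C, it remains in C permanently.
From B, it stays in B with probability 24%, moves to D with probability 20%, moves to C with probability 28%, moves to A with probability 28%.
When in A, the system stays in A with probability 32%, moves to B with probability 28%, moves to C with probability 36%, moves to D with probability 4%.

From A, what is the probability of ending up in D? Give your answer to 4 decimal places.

0.1971

Let h(s) be the probability of absorption at D starting from transient state s. Then h(D) = 1 and h(C) = 0. By first-step analysis:
h(B) = 0.2·1 + 0.28·0 + 0.24·h(B) + 0.28·h(A)
h(A) = 0.04·1 + 0.36·0 + 0.28·h(B) + 0.32·h(A)
Solving: h(B) = 0.3358, h(A) = 0.1971.
Starting from A, the probability is 0.1971.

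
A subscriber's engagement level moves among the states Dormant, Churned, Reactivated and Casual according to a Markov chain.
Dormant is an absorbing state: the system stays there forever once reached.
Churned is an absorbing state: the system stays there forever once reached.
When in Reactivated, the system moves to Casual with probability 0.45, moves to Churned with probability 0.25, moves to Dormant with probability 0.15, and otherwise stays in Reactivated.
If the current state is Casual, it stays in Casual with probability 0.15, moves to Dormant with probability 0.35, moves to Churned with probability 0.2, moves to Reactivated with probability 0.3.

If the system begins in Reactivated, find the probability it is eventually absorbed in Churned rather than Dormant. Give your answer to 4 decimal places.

0.5149

Let h(s) be the probability of absorption at Churned starting from transient state s. Then h(Churned) = 1 and h(Dormant) = 0. By first-step analysis:
h(Reactivated) = 0.15·0 + 0.25·1 + 0.15·h(Reactivated) + 0.45·h(Casual)
h(Casual) = 0.35·0 + 0.2·1 + 0.3·h(Reactivated) + 0.15·h(Casual)
Solving: h(Reactivated) = 0.5149, h(Casual) = 0.4170.
Starting from Reactivated, the probability is 0.5149.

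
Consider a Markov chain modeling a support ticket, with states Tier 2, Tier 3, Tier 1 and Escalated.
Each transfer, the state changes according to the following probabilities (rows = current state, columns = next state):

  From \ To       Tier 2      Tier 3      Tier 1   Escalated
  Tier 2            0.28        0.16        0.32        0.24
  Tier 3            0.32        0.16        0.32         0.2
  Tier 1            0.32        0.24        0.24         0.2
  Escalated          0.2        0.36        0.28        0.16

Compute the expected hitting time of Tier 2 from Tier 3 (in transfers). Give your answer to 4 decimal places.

3.3679

Let t(s) be the expected number of transfers to first reach Tier 2 from state s, with t(Tier 2) = 0. Conditioning on the first transfer:
t(Tier 3) = 1 + 0.16·t(Tier 3) + 0.32·t(Tier 1) + 0.2·t(Escalated)
t(Tier 1) = 1 + 0.24·t(Tier 3) + 0.24·t(Tier 1) + 0.2·t(Escalated)
t(Escalated) = 1 + 0.36·t(Tier 3) + 0.28·t(Tier 1) + 0.16·t(Escalated)
Solving: t(Tier 3) = 3.3679, t(Tier 1) = 3.3679, t(Escalated) = 3.7565.
Expected transfers from Tier 3 to Tier 2: 3.3679.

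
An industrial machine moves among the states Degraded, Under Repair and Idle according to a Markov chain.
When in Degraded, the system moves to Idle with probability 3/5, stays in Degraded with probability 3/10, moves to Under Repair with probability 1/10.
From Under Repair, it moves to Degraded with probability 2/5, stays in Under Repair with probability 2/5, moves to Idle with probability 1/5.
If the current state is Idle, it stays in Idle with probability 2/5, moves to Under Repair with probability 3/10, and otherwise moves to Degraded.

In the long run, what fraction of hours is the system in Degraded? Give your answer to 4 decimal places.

Let the stationary distribution be π with π = πP and π_1 + π_2 + π_3 = 1.
π_1 = 0.3·π_1 + 0.4·π_2 + 0.3·π_3
π_2 = 0.1·π_1 + 0.4·π_2 + 0.3·π_3
Solving with the normalization constraint gives π = (0.3261, 0.2609, 0.4130).
So the stationary probability of Degraded is 0.3261.

0.3261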